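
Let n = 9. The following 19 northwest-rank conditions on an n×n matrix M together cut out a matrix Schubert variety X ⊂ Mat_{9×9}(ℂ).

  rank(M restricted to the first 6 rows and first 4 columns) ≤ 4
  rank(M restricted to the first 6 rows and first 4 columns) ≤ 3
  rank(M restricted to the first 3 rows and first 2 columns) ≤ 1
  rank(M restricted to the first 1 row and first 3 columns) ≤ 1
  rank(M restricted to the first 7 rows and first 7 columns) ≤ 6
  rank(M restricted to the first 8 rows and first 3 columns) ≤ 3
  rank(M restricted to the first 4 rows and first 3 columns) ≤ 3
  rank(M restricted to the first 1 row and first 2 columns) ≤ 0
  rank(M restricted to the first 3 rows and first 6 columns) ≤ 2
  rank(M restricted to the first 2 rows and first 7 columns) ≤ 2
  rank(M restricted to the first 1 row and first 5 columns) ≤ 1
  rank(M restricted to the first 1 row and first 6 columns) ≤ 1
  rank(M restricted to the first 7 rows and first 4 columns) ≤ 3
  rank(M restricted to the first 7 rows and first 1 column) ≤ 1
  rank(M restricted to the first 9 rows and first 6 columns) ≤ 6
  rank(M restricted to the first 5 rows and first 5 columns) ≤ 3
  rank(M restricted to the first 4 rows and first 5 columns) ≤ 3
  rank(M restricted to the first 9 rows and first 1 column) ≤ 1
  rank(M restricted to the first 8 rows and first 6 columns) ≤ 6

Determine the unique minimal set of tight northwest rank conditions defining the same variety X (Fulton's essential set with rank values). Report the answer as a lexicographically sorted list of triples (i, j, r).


Rank table r_w(9×9) implied by the 19 constraints:

  R[1]: 0  0  1  1  1  1  1  1  1
  R[2]: 1  1  2  2  2  2  2  2  2
  R[3]: 1  1  2  2  2  2  3  3  3
  R[4]: 1  2  3  3  3  3  4  4  4
  R[5]: 1  2  3  3  3  4  5  5  5
  R[6]: 1  2  3  3  4  5  6  6  6
  R[7]: 1  2  3  3  4  5  6  7  7
  R[8]: 1  2  3  4  5  6  7  8  8
  R[9]: 1  2  3  4  5  6  7  8  9

giving w = (3, 1, 7, 2, 6, 5, 8, 4, 9) via Δ²R.

Rothe diagram D(w) (10 cells), 5 SE-corners (essential conditions):

[(1, 2, 0), (3, 2, 1), (3, 6, 2), (5, 5, 3), (7, 4, 3)]


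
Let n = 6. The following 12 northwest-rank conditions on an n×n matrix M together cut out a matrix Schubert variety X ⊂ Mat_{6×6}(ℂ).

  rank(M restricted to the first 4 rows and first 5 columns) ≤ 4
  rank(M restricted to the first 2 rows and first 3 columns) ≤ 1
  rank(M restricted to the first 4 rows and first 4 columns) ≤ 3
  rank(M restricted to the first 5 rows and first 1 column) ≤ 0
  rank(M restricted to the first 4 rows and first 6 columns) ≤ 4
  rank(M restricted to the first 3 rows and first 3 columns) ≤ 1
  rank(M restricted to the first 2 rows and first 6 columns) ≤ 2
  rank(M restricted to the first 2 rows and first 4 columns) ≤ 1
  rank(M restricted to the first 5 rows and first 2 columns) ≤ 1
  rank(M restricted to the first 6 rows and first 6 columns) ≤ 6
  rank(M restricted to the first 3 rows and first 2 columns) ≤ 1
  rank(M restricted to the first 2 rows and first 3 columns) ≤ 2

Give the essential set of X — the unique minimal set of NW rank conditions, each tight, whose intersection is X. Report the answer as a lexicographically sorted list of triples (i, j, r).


Propagating the 12 rank bounds to every northwest block:

  row 1: 0  1  1  1  1  1
  row 2: 0  1  1  1  2  2
  row 3: 0  1  1  2  3  3
  row 4: 0  1  2  3  4  4
  row 5: 0  1  2  3  4  5
  row 6: 1  2  3  4  5  6

giving w = (2, 5, 4, 3, 6, 1) via Δ²R.

ℓ(w)=8; the 3 essential cells (i,j,r):

[(2, 4, 1), (3, 3, 1), (5, 1, 0)]


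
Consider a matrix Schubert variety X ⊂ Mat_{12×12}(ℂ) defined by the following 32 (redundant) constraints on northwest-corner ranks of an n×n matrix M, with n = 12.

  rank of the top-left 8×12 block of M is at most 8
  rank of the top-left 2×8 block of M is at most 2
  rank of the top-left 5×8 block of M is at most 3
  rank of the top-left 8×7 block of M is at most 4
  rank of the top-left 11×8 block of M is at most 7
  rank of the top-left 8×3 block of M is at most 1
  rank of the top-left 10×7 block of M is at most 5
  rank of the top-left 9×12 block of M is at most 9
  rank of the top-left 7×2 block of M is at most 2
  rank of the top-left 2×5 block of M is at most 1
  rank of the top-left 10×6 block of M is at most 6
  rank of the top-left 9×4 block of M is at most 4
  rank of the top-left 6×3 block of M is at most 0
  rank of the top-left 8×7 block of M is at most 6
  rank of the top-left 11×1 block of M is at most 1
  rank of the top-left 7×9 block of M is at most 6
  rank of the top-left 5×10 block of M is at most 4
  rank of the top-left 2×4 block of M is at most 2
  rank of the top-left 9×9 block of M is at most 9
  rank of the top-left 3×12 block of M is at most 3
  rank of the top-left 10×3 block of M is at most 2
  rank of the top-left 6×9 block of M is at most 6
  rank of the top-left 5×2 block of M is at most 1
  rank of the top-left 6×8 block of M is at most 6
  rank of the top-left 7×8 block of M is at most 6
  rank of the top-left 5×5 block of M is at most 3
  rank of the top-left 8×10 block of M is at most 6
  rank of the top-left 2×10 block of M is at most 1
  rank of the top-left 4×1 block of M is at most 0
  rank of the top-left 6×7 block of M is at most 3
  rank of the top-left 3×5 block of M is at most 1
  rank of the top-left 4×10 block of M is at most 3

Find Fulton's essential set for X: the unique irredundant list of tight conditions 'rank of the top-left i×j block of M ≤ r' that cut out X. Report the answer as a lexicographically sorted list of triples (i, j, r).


Reconstructing r_w from the 32 given conditions:

  R[1]: 0  0  0  1  1  1  1  1  1  1  1  1
  R[2]: 0  0  0  1  1  1  1  1  1  1  2  2
  R[3]: 0  0  0  1  1  2  2  2  2  2  3  3
  R[4]: 0  0  0  1  2  3  3  3  3  3  4  4
  R[5]: 0  0  0  1  2  3  3  3  4  4  5  5
  R[6]: 0  0  0  1  2  3  3  4  5  5  6  6
  R[7]: 1  1  1  2  3  4  4  5  6  6  7  7
  R[8]: 1  1  1  2  3  4  4  5  6  6  7  8
  R[9]: 1  2  2  3  4  5  5  6  7  7  8  9
  R[10]: 1  2  2  3  4  5  5  6  7  8  9  10
  R[11]: 1  2  3  4  5  6  6  7  8  9  10  11
  R[12]: 1  2  3  4  5  6  7  8  9  10  11  12

the unique w with this rank table is (4, 11, 6, 5, 9, 8, 1, 12, 2, 10, 3, 7).

D(w) has 34 cells with 10 SE-corners; essential set:

[(2, 10, 1), (3, 5, 1), (5, 8, 3), (6, 3, 0), (6, 7, 3), (8, 3, 1), (8, 7, 4), (8, 10, 6), (10, 3, 2), (10, 7, 5)]


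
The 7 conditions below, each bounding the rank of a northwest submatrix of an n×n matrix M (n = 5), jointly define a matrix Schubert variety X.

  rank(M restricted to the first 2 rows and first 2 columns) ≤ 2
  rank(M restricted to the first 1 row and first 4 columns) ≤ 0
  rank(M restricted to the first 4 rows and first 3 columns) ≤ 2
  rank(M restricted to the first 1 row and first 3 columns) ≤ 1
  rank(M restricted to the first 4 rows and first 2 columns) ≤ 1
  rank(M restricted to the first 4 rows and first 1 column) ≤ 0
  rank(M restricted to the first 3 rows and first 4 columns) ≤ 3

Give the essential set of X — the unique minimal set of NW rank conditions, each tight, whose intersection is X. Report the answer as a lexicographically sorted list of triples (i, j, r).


Reconstructing r_w from the 7 given conditions:

  i=1: 0 | 0 | 0 | 0 | 1
  i=2: 0 | 1 | 1 | 1 | 2
  i=3: 0 | 1 | 2 | 2 | 3
  i=4: 0 | 1 | 2 | 3 | 4
  i=5: 1 | 2 | 3 | 4 | 5

second differences of R give the permutation w = (5, 2, 3, 4, 1).

D(w) has 7 cells with 2 SE-corners; essential set:

[(1, 4, 0), (4, 1, 0)]


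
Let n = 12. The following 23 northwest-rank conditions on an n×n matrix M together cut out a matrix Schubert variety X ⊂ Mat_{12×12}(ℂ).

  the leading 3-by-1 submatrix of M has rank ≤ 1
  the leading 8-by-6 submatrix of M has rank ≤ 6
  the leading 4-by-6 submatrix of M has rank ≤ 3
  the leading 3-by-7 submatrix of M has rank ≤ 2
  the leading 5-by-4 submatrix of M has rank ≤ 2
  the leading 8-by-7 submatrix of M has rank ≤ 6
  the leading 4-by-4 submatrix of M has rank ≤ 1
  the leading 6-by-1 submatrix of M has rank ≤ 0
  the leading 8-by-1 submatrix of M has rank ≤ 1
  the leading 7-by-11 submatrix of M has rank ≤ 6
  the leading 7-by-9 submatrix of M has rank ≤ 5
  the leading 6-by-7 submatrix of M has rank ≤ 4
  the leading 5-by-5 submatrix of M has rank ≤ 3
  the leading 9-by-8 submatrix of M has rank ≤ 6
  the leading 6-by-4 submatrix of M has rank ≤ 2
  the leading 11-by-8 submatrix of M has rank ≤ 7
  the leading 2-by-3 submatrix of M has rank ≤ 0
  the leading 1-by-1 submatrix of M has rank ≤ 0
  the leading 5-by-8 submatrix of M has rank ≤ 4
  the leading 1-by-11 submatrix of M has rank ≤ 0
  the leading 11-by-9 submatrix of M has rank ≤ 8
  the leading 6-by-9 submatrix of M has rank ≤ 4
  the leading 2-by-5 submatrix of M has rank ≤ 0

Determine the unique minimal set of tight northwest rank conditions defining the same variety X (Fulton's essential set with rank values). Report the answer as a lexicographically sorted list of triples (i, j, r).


Propagating the 23 rank bounds to every northwest block:

  i=1: 0, 0, 0, 0, 0, 0, 0, 0, 0, 0, 0, 1
  i=2: 0, 0, 0, 0, 0, 1, 1, 1, 1, 1, 1, 2
  i=3: 0, 1, 1, 1, 1, 2, 2, 2, 2, 2, 2, 3
  i=4: 0, 1, 1, 1, 2, 3, 3, 3, 3, 3, 3, 4
  i=5: 0, 1, 2, 2, 3, 4, 4, 4, 4, 4, 4, 5
  i=6: 0, 1, 2, 2, 3, 4, 4, 4, 4, 5, 5, 6
  i=7: 1, 2, 3, 3, 4, 5, 5, 5, 5, 6, 6, 7
  i=8: 1, 2, 3, 4, 5, 6, 6, 6, 6, 7, 7, 8
  i=9: 1, 2, 3, 4, 5, 6, 6, 6, 7, 8, 8, 9
  i=10: 1, 2, 3, 4, 5, 6, 7, 7, 8, 9, 9, 10
  i=11: 1, 2, 3, 4, 5, 6, 7, 7, 8, 9, 10, 11
  i=12: 1, 2, 3, 4, 5, 6, 7, 8, 9, 10, 11, 12

reading off 1-entries of Δ²R: w = (12, 6, 2, 5, 3, 10, 1, 4, 9, 7, 11, 8).

D(w) has 29 cells with 8 SE-corners; essential set:

[(1, 11, 0), (2, 5, 0), (4, 4, 1), (6, 1, 0), (6, 4, 2), (6, 9, 4), (9, 8, 6), (11, 8, 7)]


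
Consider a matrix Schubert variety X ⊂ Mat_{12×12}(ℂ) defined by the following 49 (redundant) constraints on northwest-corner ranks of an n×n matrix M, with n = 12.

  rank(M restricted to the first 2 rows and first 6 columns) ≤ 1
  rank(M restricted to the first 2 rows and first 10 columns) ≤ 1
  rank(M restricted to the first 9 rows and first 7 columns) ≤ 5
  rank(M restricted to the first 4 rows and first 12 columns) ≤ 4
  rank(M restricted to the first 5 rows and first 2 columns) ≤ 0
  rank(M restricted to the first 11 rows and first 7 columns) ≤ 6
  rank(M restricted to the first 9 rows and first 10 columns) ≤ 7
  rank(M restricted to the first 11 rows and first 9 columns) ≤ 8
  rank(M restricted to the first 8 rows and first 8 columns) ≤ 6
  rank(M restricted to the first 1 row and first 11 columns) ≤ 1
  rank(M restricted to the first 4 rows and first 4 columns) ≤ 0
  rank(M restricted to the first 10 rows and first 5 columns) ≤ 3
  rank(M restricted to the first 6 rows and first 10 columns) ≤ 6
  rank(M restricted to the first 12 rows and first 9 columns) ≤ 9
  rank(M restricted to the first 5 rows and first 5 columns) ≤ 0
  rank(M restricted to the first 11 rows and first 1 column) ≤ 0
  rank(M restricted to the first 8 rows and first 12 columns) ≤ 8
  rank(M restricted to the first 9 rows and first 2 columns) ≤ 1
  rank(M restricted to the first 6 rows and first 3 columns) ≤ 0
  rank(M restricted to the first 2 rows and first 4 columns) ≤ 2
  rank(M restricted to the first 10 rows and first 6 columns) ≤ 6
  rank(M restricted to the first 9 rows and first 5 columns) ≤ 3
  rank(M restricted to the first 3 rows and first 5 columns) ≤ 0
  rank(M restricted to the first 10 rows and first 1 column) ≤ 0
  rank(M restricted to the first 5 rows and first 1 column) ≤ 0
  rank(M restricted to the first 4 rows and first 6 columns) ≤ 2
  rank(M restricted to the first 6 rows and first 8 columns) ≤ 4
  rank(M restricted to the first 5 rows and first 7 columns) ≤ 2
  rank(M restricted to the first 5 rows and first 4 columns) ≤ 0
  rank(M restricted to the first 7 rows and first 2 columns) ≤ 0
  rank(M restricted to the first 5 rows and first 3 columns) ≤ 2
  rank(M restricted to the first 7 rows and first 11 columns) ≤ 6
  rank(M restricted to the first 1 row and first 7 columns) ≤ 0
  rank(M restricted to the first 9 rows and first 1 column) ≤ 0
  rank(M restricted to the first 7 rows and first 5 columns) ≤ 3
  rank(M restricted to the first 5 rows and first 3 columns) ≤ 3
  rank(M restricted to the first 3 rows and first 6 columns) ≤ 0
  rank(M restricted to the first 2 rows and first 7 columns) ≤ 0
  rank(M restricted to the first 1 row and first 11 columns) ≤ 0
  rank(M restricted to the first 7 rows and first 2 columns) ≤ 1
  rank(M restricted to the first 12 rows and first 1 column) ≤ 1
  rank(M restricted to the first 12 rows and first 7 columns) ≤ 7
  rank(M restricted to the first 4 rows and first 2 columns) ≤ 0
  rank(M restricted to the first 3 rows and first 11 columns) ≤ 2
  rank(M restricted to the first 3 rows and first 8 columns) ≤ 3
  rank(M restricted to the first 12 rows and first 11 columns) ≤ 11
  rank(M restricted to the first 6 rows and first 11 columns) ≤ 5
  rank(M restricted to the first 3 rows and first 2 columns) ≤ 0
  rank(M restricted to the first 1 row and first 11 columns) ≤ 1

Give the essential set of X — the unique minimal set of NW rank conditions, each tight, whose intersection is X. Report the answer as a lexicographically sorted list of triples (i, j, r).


Propagating the 49 rank bounds to every northwest block:

  i=1: 0, 0, 0, 0, 0, 0, 0, 0, 0, 0, 0, 1
  i=2: 0, 0, 0, 0, 0, 0, 0, 1, 1, 1, 1, 2
  i=3: 0, 0, 0, 0, 0, 0, 1, 2, 2, 2, 2, 3
  i=4: 0, 0, 0, 0, 0, 1, 2, 3, 3, 3, 3, 4
  i=5: 0, 0, 0, 0, 0, 1, 2, 3, 4, 4, 4, 5
  i=6: 0, 0, 0, 1, 1, 2, 3, 4, 5, 5, 5, 6
  i=7: 0, 0, 1, 2, 2, 3, 4, 5, 6, 6, 6, 7
  i=8: 0, 1, 2, 3, 3, 4, 5, 6, 7, 7, 7, 8
  i=9: 0, 1, 2, 3, 3, 4, 5, 6, 7, 7, 8, 9
  i=10: 0, 1, 2, 3, 3, 4, 5, 6, 7, 8, 9, 10
  i=11: 0, 1, 2, 3, 4, 5, 6, 7, 8, 9, 10, 11
  i=12: 1, 2, 3, 4, 5, 6, 7, 8, 9, 10, 11, 12

the unique w with this rank table is (12, 8, 7, 6, 9, 4, 3, 2, 11, 10, 5, 1).

ℓ(w)=46; the 9 essential cells (i,j,r):

[(1, 11, 0), (2, 7, 0), (3, 6, 0), (5, 5, 0), (6, 3, 0), (7, 2, 0), (9, 10, 7), (10, 5, 3), (11, 1, 0)]


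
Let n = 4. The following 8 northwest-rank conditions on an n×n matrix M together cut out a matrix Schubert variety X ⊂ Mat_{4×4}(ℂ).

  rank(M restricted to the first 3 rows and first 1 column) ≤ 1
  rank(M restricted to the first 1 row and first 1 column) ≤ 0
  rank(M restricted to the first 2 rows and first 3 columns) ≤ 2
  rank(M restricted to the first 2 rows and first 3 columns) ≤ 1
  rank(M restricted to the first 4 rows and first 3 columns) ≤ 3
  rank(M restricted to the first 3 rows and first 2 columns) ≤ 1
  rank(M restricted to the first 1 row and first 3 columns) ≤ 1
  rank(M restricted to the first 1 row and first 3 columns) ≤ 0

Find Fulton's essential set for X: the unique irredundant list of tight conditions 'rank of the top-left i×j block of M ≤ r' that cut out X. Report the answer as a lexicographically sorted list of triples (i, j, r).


Propagating the 8 rank bounds to every northwest block:

  row 1: 0, 0, 0, 1
  row 2: 1, 1, 1, 2
  row 3: 1, 1, 2, 3
  row 4: 1, 2, 3, 4

reading off 1-entries of Δ²R: w = (4, 1, 3, 2).

Rothe diagram D(w) (4 cells), 2 SE-corners (essential conditions):

[(1, 3, 0), (3, 2, 1)]


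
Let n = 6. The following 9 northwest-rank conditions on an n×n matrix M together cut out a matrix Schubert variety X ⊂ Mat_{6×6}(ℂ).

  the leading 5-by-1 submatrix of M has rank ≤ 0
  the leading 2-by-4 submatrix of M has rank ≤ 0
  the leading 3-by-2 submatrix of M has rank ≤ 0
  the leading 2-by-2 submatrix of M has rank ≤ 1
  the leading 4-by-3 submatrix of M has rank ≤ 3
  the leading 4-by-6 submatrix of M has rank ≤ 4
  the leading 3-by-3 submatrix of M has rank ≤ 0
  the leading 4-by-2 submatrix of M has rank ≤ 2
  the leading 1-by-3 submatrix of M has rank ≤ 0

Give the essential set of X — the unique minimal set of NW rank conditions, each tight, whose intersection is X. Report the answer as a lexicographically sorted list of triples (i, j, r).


The tightest implied rank at each (i,j), from the 9 conditions:

  row 1: 0 | 0 | 0 | 0 | 1 | 1
  row 2: 0 | 0 | 0 | 0 | 1 | 2
  row 3: 0 | 0 | 0 | 1 | 2 | 3
  row 4: 0 | 1 | 1 | 2 | 3 | 4
  row 5: 0 | 1 | 2 | 3 | 4 | 5
  row 6: 1 | 2 | 3 | 4 | 5 | 6

so w = (5, 6, 4, 2, 3, 1).

3 SE-corners of the 13-cell Rothe diagram give Ess(w):

[(2, 4, 0), (3, 3, 0), (5, 1, 0)]


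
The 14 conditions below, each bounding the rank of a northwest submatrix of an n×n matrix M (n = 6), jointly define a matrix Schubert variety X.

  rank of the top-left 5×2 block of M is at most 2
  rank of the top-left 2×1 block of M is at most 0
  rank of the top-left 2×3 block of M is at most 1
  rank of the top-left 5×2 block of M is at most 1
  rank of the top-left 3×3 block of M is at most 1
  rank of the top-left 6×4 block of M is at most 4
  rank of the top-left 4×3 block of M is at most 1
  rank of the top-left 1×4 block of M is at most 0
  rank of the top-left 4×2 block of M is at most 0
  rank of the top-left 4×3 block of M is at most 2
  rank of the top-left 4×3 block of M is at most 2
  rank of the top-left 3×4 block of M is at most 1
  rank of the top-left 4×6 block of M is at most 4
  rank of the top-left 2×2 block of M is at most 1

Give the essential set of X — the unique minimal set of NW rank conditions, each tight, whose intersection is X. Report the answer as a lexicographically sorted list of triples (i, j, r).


Propagating the 14 rank bounds to every northwest block:

  row 1: 0 | 0 | 0 | 0 | 1 | 1
  row 2: 0 | 0 | 1 | 1 | 2 | 2
  row 3: 0 | 0 | 1 | 1 | 2 | 3
  row 4: 0 | 0 | 1 | 2 | 3 | 4
  row 5: 1 | 1 | 2 | 3 | 4 | 5
  row 6: 1 | 2 | 3 | 4 | 5 | 6

hence w(1..6) = (5, 3, 6, 4, 1, 2).

3 SE-corners of the 11-cell Rothe diagram give Ess(w):

[(1, 4, 0), (3, 4, 1), (4, 2, 0)]


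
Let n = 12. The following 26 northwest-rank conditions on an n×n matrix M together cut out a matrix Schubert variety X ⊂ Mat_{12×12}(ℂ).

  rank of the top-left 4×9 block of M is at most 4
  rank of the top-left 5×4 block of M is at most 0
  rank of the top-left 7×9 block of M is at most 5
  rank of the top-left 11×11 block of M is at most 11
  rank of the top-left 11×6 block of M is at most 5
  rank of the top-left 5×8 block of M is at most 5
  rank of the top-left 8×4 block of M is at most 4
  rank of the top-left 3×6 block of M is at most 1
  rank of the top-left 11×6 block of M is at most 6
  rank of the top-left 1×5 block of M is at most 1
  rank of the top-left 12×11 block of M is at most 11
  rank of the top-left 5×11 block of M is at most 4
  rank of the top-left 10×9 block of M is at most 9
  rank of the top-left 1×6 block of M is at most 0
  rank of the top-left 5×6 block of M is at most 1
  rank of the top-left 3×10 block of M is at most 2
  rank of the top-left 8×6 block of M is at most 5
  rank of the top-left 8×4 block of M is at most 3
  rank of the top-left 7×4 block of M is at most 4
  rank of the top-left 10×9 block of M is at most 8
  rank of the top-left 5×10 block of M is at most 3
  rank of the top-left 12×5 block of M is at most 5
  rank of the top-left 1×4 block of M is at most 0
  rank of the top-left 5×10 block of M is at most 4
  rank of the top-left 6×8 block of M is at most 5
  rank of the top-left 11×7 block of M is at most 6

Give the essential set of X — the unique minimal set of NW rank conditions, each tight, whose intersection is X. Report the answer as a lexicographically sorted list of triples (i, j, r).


Reconstructing r_w from the 26 given conditions:

  0  0  0  0  0  0  1  1  1  1  1  1
  0  0  0  0  1  1  2  2  2  2  2  2
  0  0  0  0  1  1  2  2  2  2  3  3
  0  0  0  0  1  1  2  3  3  3  4  4
  0  0  0  0  1  1  2  3  3  3  4  5
  1  1  1  1  2  2  3  4  4  4  5  6
  1  2  2  2  3  3  4  5  5  5  6  7
  1  2  3  3  4  4  5  6  6  6  7  8
  1  2  3  4  5  5  6  7  7  7  8  9
  1  2  3  4  5  5  6  7  8  8  9  10
  1  2  3  4  5  5  6  7  8  9  10  11
  1  2  3  4  5  6  7  8  9  10  11  12

the unique w with this rank table is (7, 5, 11, 8, 12, 1, 2, 3, 4, 9, 10, 6).

Rothe diagram D(w) (32 cells), 6 SE-corners (essential conditions):

[(1, 6, 0), (3, 10, 2), (5, 4, 0), (5, 6, 1), (5, 10, 3), (11, 6, 5)]


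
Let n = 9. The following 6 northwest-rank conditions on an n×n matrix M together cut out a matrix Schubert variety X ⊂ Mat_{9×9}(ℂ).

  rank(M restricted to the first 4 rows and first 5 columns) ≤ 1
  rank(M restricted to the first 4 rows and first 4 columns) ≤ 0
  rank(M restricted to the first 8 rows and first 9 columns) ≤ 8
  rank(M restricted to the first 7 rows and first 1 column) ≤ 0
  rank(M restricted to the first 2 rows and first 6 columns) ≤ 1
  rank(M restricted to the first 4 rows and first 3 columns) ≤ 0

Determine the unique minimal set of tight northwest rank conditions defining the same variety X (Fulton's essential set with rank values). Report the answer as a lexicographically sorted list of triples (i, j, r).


Computing R[i][j] = min implied NW-rank bound (n=9, 6 conditions):

  0  0  0  0  1  1  1  1  1
  0  0  0  0  1  1  2  2  2
  0  0  0  0  1  2  3  3  3
  0  0  0  0  1  2  3  4  4
  0  1  1  1  2  3  4  5  5
  0  1  2  2  3  4  5  6  6
  0  1  2  3  4  5  6  7  7
  1  2  3  4  5  6  7  8  8
  1  2  3  4  5  6  7  8  9

hence w(1..9) = (5, 7, 6, 8, 2, 3, 4, 1, 9).

3 SE-corners of the 20-cell Rothe diagram give Ess(w):

[(2, 6, 1), (4, 4, 0), (7, 1, 0)]


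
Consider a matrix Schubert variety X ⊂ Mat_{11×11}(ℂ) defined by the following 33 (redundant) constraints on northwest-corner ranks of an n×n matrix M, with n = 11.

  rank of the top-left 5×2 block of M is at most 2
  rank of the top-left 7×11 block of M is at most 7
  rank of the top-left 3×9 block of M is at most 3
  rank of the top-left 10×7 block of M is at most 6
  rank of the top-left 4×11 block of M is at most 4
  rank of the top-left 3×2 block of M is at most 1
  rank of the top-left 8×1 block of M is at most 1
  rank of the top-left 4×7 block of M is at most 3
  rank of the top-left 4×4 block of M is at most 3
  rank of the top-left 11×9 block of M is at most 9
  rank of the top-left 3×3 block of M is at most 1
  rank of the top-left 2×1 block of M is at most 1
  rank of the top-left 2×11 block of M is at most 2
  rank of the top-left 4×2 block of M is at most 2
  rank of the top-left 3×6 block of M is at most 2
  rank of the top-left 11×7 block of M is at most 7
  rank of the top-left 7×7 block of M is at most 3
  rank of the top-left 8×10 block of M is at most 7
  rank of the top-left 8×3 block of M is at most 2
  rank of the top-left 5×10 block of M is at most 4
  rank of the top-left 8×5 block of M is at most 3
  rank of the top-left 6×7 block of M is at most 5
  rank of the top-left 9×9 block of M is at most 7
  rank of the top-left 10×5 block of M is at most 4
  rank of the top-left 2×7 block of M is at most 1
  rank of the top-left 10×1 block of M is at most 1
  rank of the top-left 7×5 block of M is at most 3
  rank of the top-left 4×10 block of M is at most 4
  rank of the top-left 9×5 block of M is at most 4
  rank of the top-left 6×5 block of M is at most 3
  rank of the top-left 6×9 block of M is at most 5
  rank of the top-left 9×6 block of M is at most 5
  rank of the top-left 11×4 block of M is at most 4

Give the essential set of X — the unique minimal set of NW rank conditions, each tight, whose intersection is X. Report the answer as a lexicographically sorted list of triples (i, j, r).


Recovering R(i,j) via the rank-extension bound from the 33 conditions:

  1, 1, 1, 1, 1, 1, 1, 1, 1, 1, 1
  1, 1, 1, 1, 1, 1, 1, 2, 2, 2, 2
  1, 1, 1, 2, 2, 2, 2, 3, 3, 3, 3
  1, 2, 2, 3, 3, 3, 3, 4, 4, 4, 4
  1, 2, 2, 3, 3, 3, 3, 4, 4, 4, 5
  1, 2, 2, 3, 3, 3, 3, 4, 5, 5, 6
  1, 2, 2, 3, 3, 3, 3, 4, 5, 6, 7
  1, 2, 2, 3, 3, 4, 4, 5, 6, 7, 8
  1, 2, 3, 4, 4, 5, 5, 6, 7, 8, 9
  1, 2, 3, 4, 4, 5, 6, 7, 8, 9, 10
  1, 2, 3, 4, 5, 6, 7, 8, 9, 10, 11

giving w = (1, 8, 4, 2, 11, 9, 10, 6, 3, 7, 5) via Δ²R.

Fulton essential set (7 of the 25 Rothe cells):

[(2, 7, 1), (3, 3, 1), (5, 10, 4), (7, 7, 3), (8, 3, 2), (8, 5, 3), (10, 5, 4)]


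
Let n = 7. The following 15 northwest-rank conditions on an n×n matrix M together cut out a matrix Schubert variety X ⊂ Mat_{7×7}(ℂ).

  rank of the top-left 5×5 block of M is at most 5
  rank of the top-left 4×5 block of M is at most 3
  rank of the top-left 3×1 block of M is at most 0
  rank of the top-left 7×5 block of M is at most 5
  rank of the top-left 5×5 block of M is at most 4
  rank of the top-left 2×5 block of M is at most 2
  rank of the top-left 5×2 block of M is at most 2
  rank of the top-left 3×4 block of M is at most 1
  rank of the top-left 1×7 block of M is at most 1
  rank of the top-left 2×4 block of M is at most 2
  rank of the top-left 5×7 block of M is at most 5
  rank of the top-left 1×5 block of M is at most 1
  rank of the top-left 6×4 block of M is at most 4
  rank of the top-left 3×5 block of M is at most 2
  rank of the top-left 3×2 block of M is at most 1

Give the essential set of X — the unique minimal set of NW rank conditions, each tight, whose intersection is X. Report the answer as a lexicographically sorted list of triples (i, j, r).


Rank table r_w(7×7) implied by the 15 constraints:

  row 1: 0 1 1 1 1 1 1
  row 2: 0 1 1 1 2 2 2
  row 3: 0 1 1 1 2 3 3
  row 4: 1 2 2 2 3 4 4
  row 5: 1 2 3 3 4 5 5
  row 6: 1 2 3 4 5 6 6
  row 7: 1 2 3 4 5 6 7

hence w(1..7) = (2, 5, 6, 1, 3, 4, 7).

2 SE-corners of the 7-cell Rothe diagram give Ess(w):

[(3, 1, 0), (3, 4, 1)]


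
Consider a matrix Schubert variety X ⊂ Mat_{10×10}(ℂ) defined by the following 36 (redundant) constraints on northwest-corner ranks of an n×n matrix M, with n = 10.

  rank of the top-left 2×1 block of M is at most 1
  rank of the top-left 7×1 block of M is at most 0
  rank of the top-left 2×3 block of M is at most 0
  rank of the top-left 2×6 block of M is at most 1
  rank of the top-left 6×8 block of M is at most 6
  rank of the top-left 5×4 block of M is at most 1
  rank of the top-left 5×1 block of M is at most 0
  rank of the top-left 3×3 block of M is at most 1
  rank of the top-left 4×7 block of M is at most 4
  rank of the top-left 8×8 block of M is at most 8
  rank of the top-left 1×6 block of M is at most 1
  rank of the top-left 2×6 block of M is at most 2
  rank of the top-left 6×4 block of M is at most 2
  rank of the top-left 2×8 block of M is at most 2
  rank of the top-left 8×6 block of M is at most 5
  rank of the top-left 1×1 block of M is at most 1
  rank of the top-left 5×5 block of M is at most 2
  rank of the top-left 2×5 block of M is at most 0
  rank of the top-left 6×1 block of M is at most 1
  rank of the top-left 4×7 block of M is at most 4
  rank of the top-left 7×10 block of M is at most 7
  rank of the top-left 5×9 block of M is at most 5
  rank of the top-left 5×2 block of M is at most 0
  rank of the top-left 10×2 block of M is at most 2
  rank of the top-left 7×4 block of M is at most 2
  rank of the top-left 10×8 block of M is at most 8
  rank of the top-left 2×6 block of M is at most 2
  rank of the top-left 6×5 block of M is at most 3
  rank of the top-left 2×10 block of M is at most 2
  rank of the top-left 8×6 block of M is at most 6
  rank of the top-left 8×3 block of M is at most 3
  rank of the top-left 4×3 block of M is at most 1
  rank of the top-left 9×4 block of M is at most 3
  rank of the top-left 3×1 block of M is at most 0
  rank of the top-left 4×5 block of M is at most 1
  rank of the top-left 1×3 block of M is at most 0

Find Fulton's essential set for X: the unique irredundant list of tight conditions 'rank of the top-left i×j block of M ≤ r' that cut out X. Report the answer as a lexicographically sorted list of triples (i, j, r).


The tightest implied rank at each (i,j), from the 36 conditions:

  row 1: 0, 0, 0, 0, 0, 1, 1, 1, 1, 1
  row 2: 0, 0, 0, 0, 0, 1, 2, 2, 2, 2
  row 3: 0, 0, 1, 1, 1, 2, 3, 3, 3, 3
  row 4: 0, 0, 1, 1, 1, 2, 3, 4, 4, 4
  row 5: 0, 0, 1, 1, 2, 3, 4, 5, 5, 5
  row 6: 0, 1, 2, 2, 3, 4, 5, 6, 6, 6
  row 7: 0, 1, 2, 2, 3, 4, 5, 6, 7, 7
  row 8: 1, 2, 3, 3, 4, 5, 6, 7, 8, 8
  row 9: 1, 2, 3, 3, 4, 5, 6, 7, 8, 9
  row 10: 1, 2, 3, 4, 5, 6, 7, 8, 9, 10

so w = (6, 7, 3, 8, 5, 2, 9, 1, 10, 4).

Fulton essential set (7 of the 23 Rothe cells):

[(2, 5, 0), (4, 5, 1), (5, 2, 0), (5, 4, 1), (7, 1, 0), (7, 4, 2), (9, 4, 3)]


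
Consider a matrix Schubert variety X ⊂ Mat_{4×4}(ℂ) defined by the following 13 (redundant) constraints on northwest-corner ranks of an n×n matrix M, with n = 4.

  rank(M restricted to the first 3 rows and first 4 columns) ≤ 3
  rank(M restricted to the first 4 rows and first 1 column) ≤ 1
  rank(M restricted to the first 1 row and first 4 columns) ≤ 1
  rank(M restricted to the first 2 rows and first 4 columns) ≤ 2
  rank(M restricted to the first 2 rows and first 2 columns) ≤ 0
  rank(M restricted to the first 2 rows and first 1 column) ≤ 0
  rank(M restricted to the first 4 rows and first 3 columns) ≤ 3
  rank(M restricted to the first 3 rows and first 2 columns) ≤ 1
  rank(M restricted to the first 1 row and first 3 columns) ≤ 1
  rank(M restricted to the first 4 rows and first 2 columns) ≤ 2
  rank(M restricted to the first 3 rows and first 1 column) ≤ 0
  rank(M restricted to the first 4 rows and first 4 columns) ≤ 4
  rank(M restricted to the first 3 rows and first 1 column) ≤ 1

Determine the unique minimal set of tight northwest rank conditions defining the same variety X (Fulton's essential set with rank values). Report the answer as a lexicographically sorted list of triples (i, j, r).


Recovering R(i,j) via the rank-extension bound from the 13 conditions:

  row 1: 0 | 0 | 1 | 1
  row 2: 0 | 0 | 1 | 2
  row 3: 0 | 1 | 2 | 3
  row 4: 1 | 2 | 3 | 4

the unique w with this rank table is (3, 4, 2, 1).

2 SE-corners of the 5-cell Rothe diagram give Ess(w):

[(2, 2, 0), (3, 1, 0)]


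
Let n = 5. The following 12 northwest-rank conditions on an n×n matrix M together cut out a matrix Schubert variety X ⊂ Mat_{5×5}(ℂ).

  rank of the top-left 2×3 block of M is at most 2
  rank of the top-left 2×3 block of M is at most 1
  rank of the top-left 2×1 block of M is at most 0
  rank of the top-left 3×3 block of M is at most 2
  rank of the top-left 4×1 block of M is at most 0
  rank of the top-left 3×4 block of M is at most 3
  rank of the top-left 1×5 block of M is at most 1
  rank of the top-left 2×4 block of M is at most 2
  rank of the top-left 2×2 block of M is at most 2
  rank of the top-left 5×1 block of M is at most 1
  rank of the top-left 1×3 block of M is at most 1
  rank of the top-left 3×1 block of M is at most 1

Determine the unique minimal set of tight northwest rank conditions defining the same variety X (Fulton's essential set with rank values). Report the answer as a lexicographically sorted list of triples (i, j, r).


Computing R[i][j] = min implied NW-rank bound (n=5, 12 conditions):

  R[1]: 0, 1, 1, 1, 1
  R[2]: 0, 1, 1, 2, 2
  R[3]: 0, 1, 2, 3, 3
  R[4]: 0, 1, 2, 3, 4
  R[5]: 1, 2, 3, 4, 5

so w = (2, 4, 3, 5, 1).

|D(w)|=5, |Ess(w)|=2:

[(2, 3, 1), (4, 1, 0)]


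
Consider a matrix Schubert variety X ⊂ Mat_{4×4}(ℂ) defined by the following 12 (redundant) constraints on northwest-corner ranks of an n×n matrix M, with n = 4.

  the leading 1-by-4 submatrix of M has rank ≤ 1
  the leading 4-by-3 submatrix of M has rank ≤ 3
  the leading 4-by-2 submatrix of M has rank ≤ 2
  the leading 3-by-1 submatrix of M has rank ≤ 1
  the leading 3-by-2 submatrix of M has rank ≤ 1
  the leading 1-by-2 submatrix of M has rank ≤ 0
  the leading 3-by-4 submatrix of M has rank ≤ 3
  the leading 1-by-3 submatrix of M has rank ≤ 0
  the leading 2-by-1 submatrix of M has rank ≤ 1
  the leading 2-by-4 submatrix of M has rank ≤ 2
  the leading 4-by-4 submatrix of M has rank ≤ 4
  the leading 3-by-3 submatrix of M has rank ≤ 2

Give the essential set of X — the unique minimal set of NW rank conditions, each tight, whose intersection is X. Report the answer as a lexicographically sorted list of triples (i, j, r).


Propagating the 12 rank bounds to every northwest block:

  0 0 0 1
  1 1 1 2
  1 1 2 3
  1 2 3 4

hence w(1..4) = (4, 1, 3, 2).

Fulton essential set (2 of the 4 Rothe cells):

[(1, 3, 0), (3, 2, 1)]


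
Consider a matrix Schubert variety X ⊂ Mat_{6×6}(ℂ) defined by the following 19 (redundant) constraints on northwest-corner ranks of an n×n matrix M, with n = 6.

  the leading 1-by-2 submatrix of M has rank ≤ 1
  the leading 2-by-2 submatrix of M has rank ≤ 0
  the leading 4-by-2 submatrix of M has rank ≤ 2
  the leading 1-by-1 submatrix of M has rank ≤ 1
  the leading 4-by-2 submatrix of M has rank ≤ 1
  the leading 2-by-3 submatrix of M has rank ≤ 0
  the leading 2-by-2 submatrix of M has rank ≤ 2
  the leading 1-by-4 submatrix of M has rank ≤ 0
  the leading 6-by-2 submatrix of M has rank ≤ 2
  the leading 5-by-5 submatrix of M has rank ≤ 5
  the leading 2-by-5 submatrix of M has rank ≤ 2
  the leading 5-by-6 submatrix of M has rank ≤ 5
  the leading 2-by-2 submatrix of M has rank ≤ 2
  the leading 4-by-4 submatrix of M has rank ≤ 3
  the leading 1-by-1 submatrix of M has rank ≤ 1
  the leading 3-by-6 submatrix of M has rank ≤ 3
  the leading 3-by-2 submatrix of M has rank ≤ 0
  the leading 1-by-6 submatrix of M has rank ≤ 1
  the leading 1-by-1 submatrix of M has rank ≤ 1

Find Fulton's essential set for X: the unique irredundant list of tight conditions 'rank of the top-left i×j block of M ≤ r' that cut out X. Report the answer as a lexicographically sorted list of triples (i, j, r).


Rank table r_w(6×6) implied by the 19 constraints:

  R[1]: 0  0  0  0  1  1
  R[2]: 0  0  0  1  2  2
  R[3]: 0  0  1  2  3  3
  R[4]: 1  1  2  3  4  4
  R[5]: 1  2  3  4  5  5
  R[6]: 1  2  3  4  5  6

hence w(1..6) = (5, 4, 3, 1, 2, 6).

Rothe diagram D(w) (9 cells), 3 SE-corners (essential conditions):

[(1, 4, 0), (2, 3, 0), (3, 2, 0)]


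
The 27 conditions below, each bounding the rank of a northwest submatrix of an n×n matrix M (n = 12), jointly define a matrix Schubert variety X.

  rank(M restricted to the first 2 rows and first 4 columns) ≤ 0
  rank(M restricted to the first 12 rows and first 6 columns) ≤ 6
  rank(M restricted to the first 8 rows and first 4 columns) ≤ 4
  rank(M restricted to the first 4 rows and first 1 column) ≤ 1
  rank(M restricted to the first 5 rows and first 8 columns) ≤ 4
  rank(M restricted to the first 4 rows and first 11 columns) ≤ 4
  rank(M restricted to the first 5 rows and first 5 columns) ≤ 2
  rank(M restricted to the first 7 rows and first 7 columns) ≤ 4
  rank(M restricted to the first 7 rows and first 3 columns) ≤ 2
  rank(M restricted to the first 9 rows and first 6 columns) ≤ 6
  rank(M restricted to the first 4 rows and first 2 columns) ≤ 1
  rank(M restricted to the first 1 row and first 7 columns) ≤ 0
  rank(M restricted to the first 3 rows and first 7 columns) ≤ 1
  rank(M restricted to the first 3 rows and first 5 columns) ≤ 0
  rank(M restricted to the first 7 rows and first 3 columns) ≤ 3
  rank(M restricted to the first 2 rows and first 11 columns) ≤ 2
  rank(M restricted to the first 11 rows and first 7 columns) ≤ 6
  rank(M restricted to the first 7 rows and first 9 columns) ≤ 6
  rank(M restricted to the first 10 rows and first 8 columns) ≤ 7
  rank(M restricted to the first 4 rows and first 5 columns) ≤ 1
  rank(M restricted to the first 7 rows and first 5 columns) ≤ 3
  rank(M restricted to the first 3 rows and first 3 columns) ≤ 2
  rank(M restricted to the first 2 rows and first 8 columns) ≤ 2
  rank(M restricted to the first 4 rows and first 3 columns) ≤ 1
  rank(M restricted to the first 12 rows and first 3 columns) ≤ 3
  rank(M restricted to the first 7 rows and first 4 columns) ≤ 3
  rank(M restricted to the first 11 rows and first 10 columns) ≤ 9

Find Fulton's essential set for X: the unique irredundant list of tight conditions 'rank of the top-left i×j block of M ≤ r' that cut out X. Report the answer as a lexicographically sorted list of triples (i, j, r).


Reconstructing r_w from the 27 given conditions:

  row 1: 0, 0, 0, 0, 0, 0, 0, 1, 1, 1, 1, 1
  row 2: 0, 0, 0, 0, 0, 1, 1, 2, 2, 2, 2, 2
  row 3: 0, 0, 0, 0, 0, 1, 1, 2, 3, 3, 3, 3
  row 4: 1, 1, 1, 1, 1, 2, 2, 3, 4, 4, 4, 4
  row 5: 1, 2, 2, 2, 2, 3, 3, 4, 5, 5, 5, 5
  row 6: 1, 2, 2, 3, 3, 4, 4, 5, 6, 6, 6, 6
  row 7: 1, 2, 2, 3, 3, 4, 4, 5, 6, 7, 7, 7
  row 8: 1, 2, 3, 4, 4, 5, 5, 6, 7, 8, 8, 8
  row 9: 1, 2, 3, 4, 5, 6, 6, 7, 8, 9, 9, 9
  row 10: 1, 2, 3, 4, 5, 6, 6, 7, 8, 9, 10, 10
  row 11: 1, 2, 3, 4, 5, 6, 6, 7, 8, 9, 10, 11
  row 12: 1, 2, 3, 4, 5, 6, 7, 8, 9, 10, 11, 12

giving w = (8, 6, 9, 1, 2, 4, 10, 3, 5, 11, 12, 7) via Δ²R.

7 SE-corners of the 24-cell Rothe diagram give Ess(w):

[(1, 7, 0), (3, 5, 0), (3, 7, 1), (7, 3, 2), (7, 5, 3), (7, 7, 4), (11, 7, 6)]


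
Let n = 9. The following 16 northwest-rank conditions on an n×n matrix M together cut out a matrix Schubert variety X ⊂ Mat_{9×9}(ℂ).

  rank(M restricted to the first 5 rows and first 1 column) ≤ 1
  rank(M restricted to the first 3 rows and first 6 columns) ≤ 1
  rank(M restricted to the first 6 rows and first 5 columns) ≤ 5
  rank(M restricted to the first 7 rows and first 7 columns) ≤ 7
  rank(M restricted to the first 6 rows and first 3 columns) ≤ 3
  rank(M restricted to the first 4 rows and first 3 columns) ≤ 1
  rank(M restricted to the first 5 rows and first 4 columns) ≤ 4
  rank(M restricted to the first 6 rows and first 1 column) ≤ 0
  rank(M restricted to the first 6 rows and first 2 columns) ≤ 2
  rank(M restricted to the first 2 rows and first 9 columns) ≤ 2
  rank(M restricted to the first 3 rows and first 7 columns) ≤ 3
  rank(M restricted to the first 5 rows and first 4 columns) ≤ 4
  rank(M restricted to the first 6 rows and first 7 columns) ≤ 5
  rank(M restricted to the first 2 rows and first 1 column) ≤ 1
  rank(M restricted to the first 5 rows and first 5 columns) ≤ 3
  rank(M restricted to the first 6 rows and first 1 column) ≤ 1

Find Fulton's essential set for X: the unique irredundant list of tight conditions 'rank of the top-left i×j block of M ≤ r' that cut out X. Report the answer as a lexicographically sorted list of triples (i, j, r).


The tightest implied rank at each (i,j), from the 16 conditions:

  i=1: 0 | 1 | 1 | 1 | 1 | 1 | 1 | 1 | 1
  i=2: 0 | 1 | 1 | 1 | 1 | 1 | 2 | 2 | 2
  i=3: 0 | 1 | 1 | 1 | 1 | 1 | 2 | 3 | 3
  i=4: 0 | 1 | 1 | 2 | 2 | 2 | 3 | 4 | 4
  i=5: 0 | 1 | 2 | 3 | 3 | 3 | 4 | 5 | 5
  i=6: 0 | 1 | 2 | 3 | 4 | 4 | 5 | 6 | 6
  i=7: 1 | 2 | 3 | 4 | 5 | 5 | 6 | 7 | 7
  i=8: 1 | 2 | 3 | 4 | 5 | 6 | 7 | 8 | 8
  i=9: 1 | 2 | 3 | 4 | 5 | 6 | 7 | 8 | 9

the unique w with this rank table is (2, 7, 8, 4, 3, 5, 1, 6, 9).

3 SE-corners of the 15-cell Rothe diagram give Ess(w):

[(3, 6, 1), (4, 3, 1), (6, 1, 0)]


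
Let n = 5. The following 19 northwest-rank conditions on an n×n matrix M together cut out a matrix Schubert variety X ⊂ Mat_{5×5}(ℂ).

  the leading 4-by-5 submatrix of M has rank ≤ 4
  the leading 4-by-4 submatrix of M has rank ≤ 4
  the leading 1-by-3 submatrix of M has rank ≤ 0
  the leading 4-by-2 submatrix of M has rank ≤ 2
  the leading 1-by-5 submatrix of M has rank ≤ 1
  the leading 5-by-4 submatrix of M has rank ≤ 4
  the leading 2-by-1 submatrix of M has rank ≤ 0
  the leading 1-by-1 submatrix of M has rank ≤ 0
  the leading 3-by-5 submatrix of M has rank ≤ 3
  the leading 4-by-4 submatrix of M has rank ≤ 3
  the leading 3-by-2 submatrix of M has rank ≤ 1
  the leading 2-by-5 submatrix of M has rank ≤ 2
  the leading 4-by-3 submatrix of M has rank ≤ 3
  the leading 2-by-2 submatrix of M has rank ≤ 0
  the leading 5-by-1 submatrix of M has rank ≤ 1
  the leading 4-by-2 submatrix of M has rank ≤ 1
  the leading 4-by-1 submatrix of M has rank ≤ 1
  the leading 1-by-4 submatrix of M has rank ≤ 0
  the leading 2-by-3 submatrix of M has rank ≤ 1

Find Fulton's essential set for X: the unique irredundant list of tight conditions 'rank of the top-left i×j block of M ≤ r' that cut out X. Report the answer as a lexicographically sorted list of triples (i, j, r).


The tightest implied rank at each (i,j), from the 19 conditions:

  i=1: 0 0 0 0 1
  i=2: 0 0 1 1 2
  i=3: 1 1 2 2 3
  i=4: 1 1 2 3 4
  i=5: 1 2 3 4 5

so w = (5, 3, 1, 4, 2).

D(w) has 7 cells with 3 SE-corners; essential set:

[(1, 4, 0), (2, 2, 0), (4, 2, 1)]
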